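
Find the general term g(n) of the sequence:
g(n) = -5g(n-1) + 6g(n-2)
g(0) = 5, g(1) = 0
Characteristic equation: x² + 5x - 6 = 0, which factors as (x - (1))(x - (-6)) = 0.
Roots r₁ = 1, r₂ = -6 (distinct).
General solution: g(n) = A·(1)^n + B·(-6)^n.
From g(0) = 5: A + B = 5.
From g(1) = 0: A - 6B = 0.
Solving: A = \frac{30}{7}, B = \frac{5}{7}.
So g(n) = \frac{5 \left(-6\right)^{n}}{7} + \frac{30}{7}.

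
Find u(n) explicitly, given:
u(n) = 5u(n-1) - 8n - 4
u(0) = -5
First-order linear with linear forcing.
Homogeneous solution: u_h(n) = A·(5)^n.
Try particular u_p(n) = pn + q. Substituting:
  pn + q = 5(p(n-1) + q) - 8n - 4.
Matching the n-coefficient: p = 5p - 8 ⇒ p = 2.
Matching constants: q = -5p + 5q - 4 ⇒ q = \frac{7}{2}.
General: u(n) = A·(5)^n + 2 n + \frac{7}{2}.
Apply u(0) = -5: A + \frac{7}{2} = -5 ⇒ A = - \frac{17}{2}.
So u(n) = - \frac{17 \cdot 5^{n}}{2} + 2 n + \frac{7}{2}.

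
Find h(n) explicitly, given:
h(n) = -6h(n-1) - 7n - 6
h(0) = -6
First-order linear with linear forcing.
Homogeneous solution: h_h(n) = A·(-6)^n.
Try particular h_p(n) = pn + q. Substituting:
  pn + q = -6(p(n-1) + q) - 7n - 6.
Matching the n-coefficient: p = -6p - 7 ⇒ p = -1.
Matching constants: q = 6p - 6q - 6 ⇒ q = - \frac{12}{7}.
General: h(n) = A·(-6)^n - n - \frac{12}{7}.
Apply h(0) = -6: A - \frac{12}{7} = -6 ⇒ A = - \frac{30}{7}.
So h(n) = - \frac{30 \left(-6\right)^{n}}{7} - n - \frac{12}{7}.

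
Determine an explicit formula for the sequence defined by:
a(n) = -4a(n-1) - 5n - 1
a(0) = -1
First-order linear with linear forcing.
Homogeneous solution: a_h(n) = A·(-4)^n.
Try particular a_p(n) = pn + q. Substituting:
  pn + q = -4(p(n-1) + q) - 5n - 1.
Matching the n-coefficient: p = -4p - 5 ⇒ p = -1.
Matching constants: q = 4p - 4q - 1 ⇒ q = -1.
General: a(n) = A·(-4)^n - n - 1.
Apply a(0) = -1: A - 1 = -1 ⇒ A = 0.
So a(n) = - n - 1.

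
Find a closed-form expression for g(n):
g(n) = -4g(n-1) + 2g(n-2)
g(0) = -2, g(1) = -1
Characteristic equation: x² + 4x - 2 = 0.
Discriminant Δ = (-4)² + 4·(2) = 24.
Roots r₁,₂ = (-4 ± √24)/2, so r₁ = -2 + \sqrt{6}, r₂ = - \sqrt{6} - 2.
General solution: g(n) = A·r₁^n + B·r₂^n.
From the initial conditions, A + B = -2 and r₁A + r₂B = -1.
Since r₁ - r₂ = √24: A = (-1 - (-2)r₂)/√24 = - \frac{5 \sqrt{6}}{12} - 1, and B = -2 - A = -1 + \frac{5 \sqrt{6}}{12}.
So g(n) = \left(- \frac{5 \sqrt{6}}{12} - 1\right)\left(-2 + \sqrt{6}\right)^n + \left(-1 + \frac{5 \sqrt{6}}{12}\right)\left(- \sqrt{6} - 2\right)^n.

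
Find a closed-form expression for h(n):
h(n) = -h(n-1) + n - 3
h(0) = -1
First-order linear with linear forcing.
Homogeneous solution: h_h(n) = A·(-1)^n.
Try particular h_p(n) = pn + q. Substituting:
  pn + q = -(p(n-1) + q) + n - 3.
Matching the n-coefficient: p = -p + 1 ⇒ p = \frac{1}{2}.
Matching constants: q = p - q - 3 ⇒ q = - \frac{5}{4}.
General: h(n) = A·(-1)^n + \frac{n}{2} - \frac{5}{4}.
Apply h(0) = -1: A - \frac{5}{4} = -1 ⇒ A = \frac{1}{4}.
So h(n) = \frac{\left(-1\right)^{n}}{4} + \frac{n}{2} - \frac{5}{4}.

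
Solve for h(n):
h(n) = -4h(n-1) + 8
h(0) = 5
First-order linear non-homogeneous.
Homogeneous solution: h_h(n) = A·(-4)^n.
Try constant particular solution h_p = K: K = -4K + 8 ⇒ K = \frac{8}{5}.
General: h(n) = A·(-4)^n + \frac{8}{5}.
Apply h(0) = 5: A + \frac{8}{5} = 5 ⇒ A = \frac{17}{5}.
So h(n) = \frac{17 \left(-4\right)^{n}}{5} + \frac{8}{5}.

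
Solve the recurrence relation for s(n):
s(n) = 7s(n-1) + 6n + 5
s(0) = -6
First-order linear with linear forcing.
Homogeneous solution: s_h(n) = A·(7)^n.
Try particular s_p(n) = pn + q. Substituting:
  pn + q = 7(p(n-1) + q) + 6n + 5.
Matching the n-coefficient: p = 7p + 6 ⇒ p = -1.
Matching constants: q = -7p + 7q + 5 ⇒ q = -2.
General: s(n) = A·(7)^n - n - 2.
Apply s(0) = -6: A - 2 = -6 ⇒ A = -4.
So s(n) = - 4 \cdot 7^{n} - n - 2.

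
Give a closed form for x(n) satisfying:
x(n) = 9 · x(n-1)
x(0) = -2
Pure geometric recurrence with ratio 9.
By induction x(n) = x(0) · (9)^n = - 2 \cdot 9^{n}.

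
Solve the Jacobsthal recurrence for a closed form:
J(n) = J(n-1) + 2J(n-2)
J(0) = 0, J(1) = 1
This is the Jacobsthal sequence.
Characteristic equation: x² - x - 2 = 0; roots r₁ = 2, r₂ = -1.
General: J(n) = A·r₁^n + B·r₂^n. Solving with J(0)=0, J(1)=1 gives A = \frac{1}{3}, B = - \frac{1}{3}.
So J(n) = - \frac{\left(-1\right)^{n}}{3} + \frac{2^{n}}{3}.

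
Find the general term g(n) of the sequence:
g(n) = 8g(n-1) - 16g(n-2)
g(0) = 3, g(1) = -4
Characteristic equation: x² - 8x + 16 = 0, which is (x - (4))².
Repeated root r = 4.
General solution: g(n) = (A + Bn)·(4)^n.
From g(0) = 3: A = 3.
From g(1) = -4: (A + B)·(4) = -4 ⇒ B = -4.
So g(n) = \left(3 - 4 n\right) \cdot (4)^n.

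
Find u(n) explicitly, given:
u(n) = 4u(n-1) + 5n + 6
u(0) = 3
First-order linear with linear forcing.
Homogeneous solution: u_h(n) = A·(4)^n.
Try particular u_p(n) = pn + q. Substituting:
  pn + q = 4(p(n-1) + q) + 5n + 6.
Matching the n-coefficient: p = 4p + 5 ⇒ p = - \frac{5}{3}.
Matching constants: q = -4p + 4q + 6 ⇒ q = - \frac{38}{9}.
General: u(n) = A·(4)^n - \frac{5 n}{3} - \frac{38}{9}.
Apply u(0) = 3: A - \frac{38}{9} = 3 ⇒ A = \frac{65}{9}.
So u(n) = \frac{65 \cdot 4^{n}}{9} - \frac{5 n}{3} - \frac{38}{9}.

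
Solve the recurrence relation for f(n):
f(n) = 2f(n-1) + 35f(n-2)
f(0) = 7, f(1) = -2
Characteristic equation: x² - 2x - 35 = 0, which factors as (x - (-5))(x - (7)) = 0.
Roots r₁ = -5, r₂ = 7 (distinct).
General solution: f(n) = A·(-5)^n + B·(7)^n.
From f(0) = 7: A + B = 7.
From f(1) = -2: -5A + 7B = -2.
Solving: A = \frac{17}{4}, B = \frac{11}{4}.
So f(n) = \frac{17 \left(-5\right)^{n}}{4} + \frac{11 \cdot 7^{n}}{4}.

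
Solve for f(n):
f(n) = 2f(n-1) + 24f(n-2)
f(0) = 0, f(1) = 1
Characteristic equation: x² - 2x - 24 = 0, which factors as (x - (6))(x - (-4)) = 0.
Roots r₁ = 6, r₂ = -4 (distinct).
General solution: f(n) = A·(6)^n + B·(-4)^n.
From f(0) = 0: A + B = 0.
From f(1) = 1: 6A - 4B = 1.
Solving: A = \frac{1}{10}, B = - \frac{1}{10}.
So f(n) = - \frac{\left(-4\right)^{n}}{10} + \frac{6^{n}}{10}.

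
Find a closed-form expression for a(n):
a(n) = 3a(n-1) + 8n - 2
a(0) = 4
First-order linear with linear forcing.
Homogeneous solution: a_h(n) = A·(3)^n.
Try particular a_p(n) = pn + q. Substituting:
  pn + q = 3(p(n-1) + q) + 8n - 2.
Matching the n-coefficient: p = 3p + 8 ⇒ p = -4.
Matching constants: q = -3p + 3q - 2 ⇒ q = -5.
General: a(n) = A·(3)^n - 4 n - 5.
Apply a(0) = 4: A - 5 = 4 ⇒ A = 9.
So a(n) = 9 \cdot 3^{n} - 4 n - 5.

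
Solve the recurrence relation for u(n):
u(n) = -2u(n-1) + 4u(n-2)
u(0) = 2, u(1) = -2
Characteristic equation: x² + 2x - 4 = 0.
Discriminant Δ = (-2)² + 4·(4) = 20.
Roots r₁,₂ = (-2 ± √20)/2, so r₁ = -1 + \sqrt{5}, r₂ = - \sqrt{5} - 1.
General solution: u(n) = A·r₁^n + B·r₂^n.
From the initial conditions, A + B = 2 and r₁A + r₂B = -2.
Since r₁ - r₂ = √20: A = (-2 - (2)r₂)/√20 = 1, and B = 2 - A = 1.
So u(n) = \left(1\right)\left(-1 + \sqrt{5}\right)^n + \left(1\right)\left(- \sqrt{5} - 1\right)^n.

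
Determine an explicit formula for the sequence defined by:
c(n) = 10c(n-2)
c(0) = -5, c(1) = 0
Characteristic equation: x² - 10 = 0.
Discriminant Δ = (0)² + 4·(10) = 40.
Roots r₁,₂ = (0 ± √40)/2, so r₁ = \sqrt{10}, r₂ = - \sqrt{10}.
General solution: c(n) = A·r₁^n + B·r₂^n.
From the initial conditions, A + B = -5 and r₁A + r₂B = 0.
Since r₁ - r₂ = √40: A = (0 - (-5)r₂)/√40 = - \frac{5}{2}, and B = -5 - A = - \frac{5}{2}.
So c(n) = \left(- \frac{5}{2}\right)\left(\sqrt{10}\right)^n + \left(- \frac{5}{2}\right)\left(- \sqrt{10}\right)^n.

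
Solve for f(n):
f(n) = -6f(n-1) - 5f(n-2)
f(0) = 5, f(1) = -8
Characteristic equation: x² + 6x + 5 = 0, which factors as (x - (-5))(x - (-1)) = 0.
Roots r₁ = -5, r₂ = -1 (distinct).
General solution: f(n) = A·(-5)^n + B·(-1)^n.
From f(0) = 5: A + B = 5.
From f(1) = -8: -5A - B = -8.
Solving: A = \frac{3}{4}, B = \frac{17}{4}.
So f(n) = \frac{17 \left(-1\right)^{n}}{4} + \frac{3 \left(-5\right)^{n}}{4}.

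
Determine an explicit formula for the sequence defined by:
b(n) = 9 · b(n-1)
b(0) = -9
Pure geometric recurrence with ratio 9.
By induction b(n) = b(0) · (9)^n = - 9 \cdot 9^{n}.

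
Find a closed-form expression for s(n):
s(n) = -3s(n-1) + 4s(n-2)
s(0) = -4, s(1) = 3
Characteristic equation: x² + 3x - 4 = 0, which factors as (x - (1))(x - (-4)) = 0.
Roots r₁ = 1, r₂ = -4 (distinct).
General solution: s(n) = A·(1)^n + B·(-4)^n.
From s(0) = -4: A + B = -4.
From s(1) = 3: A - 4B = 3.
Solving: A = - \frac{13}{5}, B = - \frac{7}{5}.
So s(n) = - \frac{7 \left(-4\right)^{n}}{5} - \frac{13}{5}.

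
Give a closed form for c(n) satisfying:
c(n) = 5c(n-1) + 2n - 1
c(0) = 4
First-order linear with linear forcing.
Homogeneous solution: c_h(n) = A·(5)^n.
Try particular c_p(n) = pn + q. Substituting:
  pn + q = 5(p(n-1) + q) + 2n - 1.
Matching the n-coefficient: p = 5p + 2 ⇒ p = - \frac{1}{2}.
Matching constants: q = -5p + 5q - 1 ⇒ q = - \frac{3}{8}.
General: c(n) = A·(5)^n - \frac{n}{2} - \frac{3}{8}.
Apply c(0) = 4: A - \frac{3}{8} = 4 ⇒ A = \frac{35}{8}.
So c(n) = \frac{35 \cdot 5^{n}}{8} - \frac{n}{2} - \frac{3}{8}.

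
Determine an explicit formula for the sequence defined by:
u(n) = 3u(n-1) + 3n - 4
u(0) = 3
First-order linear with linear forcing.
Homogeneous solution: u_h(n) = A·(3)^n.
Try particular u_p(n) = pn + q. Substituting:
  pn + q = 3(p(n-1) + q) + 3n - 4.
Matching the n-coefficient: p = 3p + 3 ⇒ p = - \frac{3}{2}.
Matching constants: q = -3p + 3q - 4 ⇒ q = - \frac{1}{4}.
General: u(n) = A·(3)^n - \frac{3 n}{2} - \frac{1}{4}.
Apply u(0) = 3: A - \frac{1}{4} = 3 ⇒ A = \frac{13}{4}.
So u(n) = \frac{13 \cdot 3^{n}}{4} - \frac{3 n}{2} - \frac{1}{4}.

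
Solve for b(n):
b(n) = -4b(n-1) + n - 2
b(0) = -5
First-order linear with linear forcing.
Homogeneous solution: b_h(n) = A·(-4)^n.
Try particular b_p(n) = pn + q. Substituting:
  pn + q = -4(p(n-1) + q) + n - 2.
Matching the n-coefficient: p = -4p + 1 ⇒ p = \frac{1}{5}.
Matching constants: q = 4p - 4q - 2 ⇒ q = - \frac{6}{25}.
General: b(n) = A·(-4)^n + \frac{n}{5} - \frac{6}{25}.
Apply b(0) = -5: A - \frac{6}{25} = -5 ⇒ A = - \frac{119}{25}.
So b(n) = - \frac{119 \left(-4\right)^{n}}{25} + \frac{n}{5} - \frac{6}{25}.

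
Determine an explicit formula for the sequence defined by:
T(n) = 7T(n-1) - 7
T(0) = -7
First-order linear non-homogeneous.
Homogeneous solution: T_h(n) = A·(7)^n.
Try constant particular solution T_p = K: K = 7K - 7 ⇒ K = \frac{7}{6}.
General: T(n) = A·(7)^n + \frac{7}{6}.
Apply T(0) = -7: A + \frac{7}{6} = -7 ⇒ A = - \frac{49}{6}.
So T(n) = \frac{7}{6} - \frac{49 \cdot 7^{n}}{6}.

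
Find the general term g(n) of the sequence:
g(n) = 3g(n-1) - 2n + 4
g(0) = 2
First-order linear with linear forcing.
Homogeneous solution: g_h(n) = A·(3)^n.
Try particular g_p(n) = pn + q. Substituting:
  pn + q = 3(p(n-1) + q) - 2n + 4.
Matching the n-coefficient: p = 3p - 2 ⇒ p = 1.
Matching constants: q = -3p + 3q + 4 ⇒ q = - \frac{1}{2}.
General: g(n) = A·(3)^n + n - \frac{1}{2}.
Apply g(0) = 2: A - \frac{1}{2} = 2 ⇒ A = \frac{5}{2}.
So g(n) = \frac{5 \cdot 3^{n}}{2} + n - \frac{1}{2}.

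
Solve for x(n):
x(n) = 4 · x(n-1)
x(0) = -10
Pure geometric recurrence with ratio 4.
By induction x(n) = x(0) · (4)^n = - 10 \cdot 4^{n}.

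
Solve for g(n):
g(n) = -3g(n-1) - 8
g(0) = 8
First-order linear non-homogeneous.
Homogeneous solution: g_h(n) = A·(-3)^n.
Try constant particular solution g_p = K: K = -3K - 8 ⇒ K = -2.
General: g(n) = A·(-3)^n - 2.
Apply g(0) = 8: A - 2 = 8 ⇒ A = 10.
So g(n) = 10 \left(-3\right)^{n} - 2.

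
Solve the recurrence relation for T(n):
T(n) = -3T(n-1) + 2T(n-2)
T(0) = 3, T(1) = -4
Characteristic equation: x² + 3x - 2 = 0.
Discriminant Δ = (-3)² + 4·(2) = 17.
Roots r₁,₂ = (-3 ± √17)/2, so r₁ = - \frac{3}{2} + \frac{\sqrt{17}}{2}, r₂ = - \frac{\sqrt{17}}{2} - \frac{3}{2}.
General solution: T(n) = A·r₁^n + B·r₂^n.
From the initial conditions, A + B = 3 and r₁A + r₂B = -4.
Since r₁ - r₂ = √17: A = (-4 - (3)r₂)/√17 = \frac{\sqrt{17}}{34} + \frac{3}{2}, and B = 3 - A = \frac{3}{2} - \frac{\sqrt{17}}{34}.
So T(n) = \left(\frac{\sqrt{17}}{34} + \frac{3}{2}\right)\left(- \frac{3}{2} + \frac{\sqrt{17}}{2}\right)^n + \left(\frac{3}{2} - \frac{\sqrt{17}}{34}\right)\left(- \frac{\sqrt{17}}{2} - \frac{3}{2}\right)^n.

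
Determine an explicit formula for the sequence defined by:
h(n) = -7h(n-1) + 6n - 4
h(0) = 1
First-order linear with linear forcing.
Homogeneous solution: h_h(n) = A·(-7)^n.
Try particular h_p(n) = pn + q. Substituting:
  pn + q = -7(p(n-1) + q) + 6n - 4.
Matching the n-coefficient: p = -7p + 6 ⇒ p = \frac{3}{4}.
Matching constants: q = 7p - 7q - 4 ⇒ q = \frac{5}{32}.
General: h(n) = A·(-7)^n + \frac{3 n}{4} + \frac{5}{32}.
Apply h(0) = 1: A + \frac{5}{32} = 1 ⇒ A = \frac{27}{32}.
So h(n) = \frac{27 \left(-7\right)^{n}}{32} + \frac{3 n}{4} + \frac{5}{32}.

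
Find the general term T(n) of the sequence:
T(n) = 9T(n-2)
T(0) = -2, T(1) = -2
Characteristic equation: x² - 9 = 0, which factors as (x - (-3))(x - (3)) = 0.
Roots r₁ = -3, r₂ = 3 (distinct).
General solution: T(n) = A·(-3)^n + B·(3)^n.
From T(0) = -2: A + B = -2.
From T(1) = -2: -3A + 3B = -2.
Solving: A = - \frac{2}{3}, B = - \frac{4}{3}.
So T(n) = - \frac{2 \left(-3\right)^{n}}{3} - \frac{4 \cdot 3^{n}}{3}.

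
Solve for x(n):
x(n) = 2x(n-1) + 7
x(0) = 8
First-order linear non-homogeneous.
Homogeneous solution: x_h(n) = A·(2)^n.
Try constant particular solution x_p = K: K = 2K + 7 ⇒ K = -7.
General: x(n) = A·(2)^n - 7.
Apply x(0) = 8: A - 7 = 8 ⇒ A = 15.
So x(n) = 15 \cdot 2^{n} - 7.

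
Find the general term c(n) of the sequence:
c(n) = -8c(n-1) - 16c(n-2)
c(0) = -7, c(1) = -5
Characteristic equation: x² + 8x + 16 = 0, which is (x - (-4))².
Repeated root r = -4.
General solution: c(n) = (A + Bn)·(-4)^n.
From c(0) = -7: A = -7.
From c(1) = -5: (A + B)·(-4) = -5 ⇒ B = \frac{33}{4}.
So c(n) = \left(\frac{33 n}{4} - 7\right) \cdot (-4)^n.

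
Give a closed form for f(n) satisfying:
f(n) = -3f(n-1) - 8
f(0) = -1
First-order linear non-homogeneous.
Homogeneous solution: f_h(n) = A·(-3)^n.
Try constant particular solution f_p = K: K = -3K - 8 ⇒ K = -2.
General: f(n) = A·(-3)^n - 2.
Apply f(0) = -1: A - 2 = -1 ⇒ A = 1.
So f(n) = \left(-3\right)^{n} - 2.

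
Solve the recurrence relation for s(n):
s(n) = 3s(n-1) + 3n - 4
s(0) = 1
First-order linear with linear forcing.
Homogeneous solution: s_h(n) = A·(3)^n.
Try particular s_p(n) = pn + q. Substituting:
  pn + q = 3(p(n-1) + q) + 3n - 4.
Matching the n-coefficient: p = 3p + 3 ⇒ p = - \frac{3}{2}.
Matching constants: q = -3p + 3q - 4 ⇒ q = - \frac{1}{4}.
General: s(n) = A·(3)^n - \frac{3 n}{2} - \frac{1}{4}.
Apply s(0) = 1: A - \frac{1}{4} = 1 ⇒ A = \frac{5}{4}.
So s(n) = \frac{5 \cdot 3^{n}}{4} - \frac{3 n}{2} - \frac{1}{4}.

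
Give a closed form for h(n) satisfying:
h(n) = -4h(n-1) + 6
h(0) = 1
First-order linear non-homogeneous.
Homogeneous solution: h_h(n) = A·(-4)^n.
Try constant particular solution h_p = K: K = -4K + 6 ⇒ K = \frac{6}{5}.
General: h(n) = A·(-4)^n + \frac{6}{5}.
Apply h(0) = 1: A + \frac{6}{5} = 1 ⇒ A = - \frac{1}{5}.
So h(n) = \frac{6}{5} - \frac{\left(-4\right)^{n}}{5}.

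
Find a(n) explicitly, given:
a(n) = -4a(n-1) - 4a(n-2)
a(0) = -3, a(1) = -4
Characteristic equation: x² + 4x + 4 = 0, which is (x - (-2))².
Repeated root r = -2.
General solution: a(n) = (A + Bn)·(-2)^n.
From a(0) = -3: A = -3.
From a(1) = -4: (A + B)·(-2) = -4 ⇒ B = 5.
So a(n) = \left(5 n - 3\right) \cdot (-2)^n.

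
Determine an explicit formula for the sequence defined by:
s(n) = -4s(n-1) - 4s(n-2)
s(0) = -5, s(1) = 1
Characteristic equation: x² + 4x + 4 = 0, which is (x - (-2))².
Repeated root r = -2.
General solution: s(n) = (A + Bn)·(-2)^n.
From s(0) = -5: A = -5.
From s(1) = 1: (A + B)·(-2) = 1 ⇒ B = \frac{9}{2}.
So s(n) = \left(\frac{9 n}{2} - 5\right) \cdot (-2)^n.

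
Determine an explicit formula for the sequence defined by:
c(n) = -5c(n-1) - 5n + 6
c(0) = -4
First-order linear with linear forcing.
Homogeneous solution: c_h(n) = A·(-5)^n.
Try particular c_p(n) = pn + q. Substituting:
  pn + q = -5(p(n-1) + q) - 5n + 6.
Matching the n-coefficient: p = -5p - 5 ⇒ p = - \frac{5}{6}.
Matching constants: q = 5p - 5q + 6 ⇒ q = \frac{11}{36}.
General: c(n) = A·(-5)^n - \frac{5 n}{6} + \frac{11}{36}.
Apply c(0) = -4: A + \frac{11}{36} = -4 ⇒ A = - \frac{155}{36}.
So c(n) = - \frac{155 \left(-5\right)^{n}}{36} - \frac{5 n}{6} + \frac{11}{36}.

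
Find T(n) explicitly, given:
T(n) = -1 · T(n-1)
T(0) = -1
Pure geometric recurrence with ratio -1.
By induction T(n) = T(0) · (-1)^n = - \left(-1\right)^{n}.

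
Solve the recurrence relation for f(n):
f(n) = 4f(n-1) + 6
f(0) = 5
First-order linear non-homogeneous.
Homogeneous solution: f_h(n) = A·(4)^n.
Try constant particular solution f_p = K: K = 4K + 6 ⇒ K = -2.
General: f(n) = A·(4)^n - 2.
Apply f(0) = 5: A - 2 = 5 ⇒ A = 7.
So f(n) = 7 \cdot 4^{n} - 2.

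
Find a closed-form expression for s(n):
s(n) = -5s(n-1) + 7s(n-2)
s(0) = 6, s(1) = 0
Characteristic equation: x² + 5x - 7 = 0.
Discriminant Δ = (-5)² + 4·(7) = 53.
Roots r₁,₂ = (-5 ± √53)/2, so r₁ = - \frac{5}{2} + \frac{\sqrt{53}}{2}, r₂ = - \frac{\sqrt{53}}{2} - \frac{5}{2}.
General solution: s(n) = A·r₁^n + B·r₂^n.
From the initial conditions, A + B = 6 and r₁A + r₂B = 0.
Since r₁ - r₂ = √53: A = (0 - (6)r₂)/√53 = \frac{15 \sqrt{53}}{53} + 3, and B = 6 - A = 3 - \frac{15 \sqrt{53}}{53}.
So s(n) = \left(\frac{15 \sqrt{53}}{53} + 3\right)\left(- \frac{5}{2} + \frac{\sqrt{53}}{2}\right)^n + \left(3 - \frac{15 \sqrt{53}}{53}\right)\left(- \frac{\sqrt{53}}{2} - \frac{5}{2}\right)^n.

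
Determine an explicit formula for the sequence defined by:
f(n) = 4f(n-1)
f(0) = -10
This is a homogeneous first-order recurrence with ratio 4.
By induction f(n) = f(0) · (4)^n = - 10 \cdot 4^{n}.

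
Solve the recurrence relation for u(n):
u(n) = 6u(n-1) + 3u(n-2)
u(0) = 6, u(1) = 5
Characteristic equation: x² - 6x - 3 = 0.
Discriminant Δ = (6)² + 4·(3) = 48.
Roots r₁,₂ = (6 ± √48)/2, so r₁ = 3 + 2 \sqrt{3}, r₂ = 3 - 2 \sqrt{3}.
General solution: u(n) = A·r₁^n + B·r₂^n.
From the initial conditions, A + B = 6 and r₁A + r₂B = 5.
Since r₁ - r₂ = √48: A = (5 - (6)r₂)/√48 = 3 - \frac{13 \sqrt{3}}{12}, and B = 6 - A = \frac{13 \sqrt{3}}{12} + 3.
So u(n) = \left(3 - \frac{13 \sqrt{3}}{12}\right)\left(3 + 2 \sqrt{3}\right)^n + \left(\frac{13 \sqrt{3}}{12} + 3\right)\left(3 - 2 \sqrt{3}\right)^n.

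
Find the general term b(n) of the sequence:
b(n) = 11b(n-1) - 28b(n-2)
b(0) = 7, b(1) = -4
Characteristic equation: x² - 11x + 28 = 0, which factors as (x - (4))(x - (7)) = 0.
Roots r₁ = 4, r₂ = 7 (distinct).
General solution: b(n) = A·(4)^n + B·(7)^n.
From b(0) = 7: A + B = 7.
From b(1) = -4: 4A + 7B = -4.
Solving: A = \frac{53}{3}, B = - \frac{32}{3}.
So b(n) = \frac{53 \cdot 4^{n}}{3} - \frac{32 \cdot 7^{n}}{3}.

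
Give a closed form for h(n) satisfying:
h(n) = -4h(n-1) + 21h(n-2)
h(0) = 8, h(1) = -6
Characteristic equation: x² + 4x - 21 = 0, which factors as (x - (3))(x - (-7)) = 0.
Roots r₁ = 3, r₂ = -7 (distinct).
General solution: h(n) = A·(3)^n + B·(-7)^n.
From h(0) = 8: A + B = 8.
From h(1) = -6: 3A - 7B = -6.
Solving: A = 5, B = 3.
So h(n) = 3 \left(-7\right)^{n} + 5 \cdot 3^{n}.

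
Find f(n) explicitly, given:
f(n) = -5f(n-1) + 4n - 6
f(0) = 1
First-order linear with linear forcing.
Homogeneous solution: f_h(n) = A·(-5)^n.
Try particular f_p(n) = pn + q. Substituting:
  pn + q = -5(p(n-1) + q) + 4n - 6.
Matching the n-coefficient: p = -5p + 4 ⇒ p = \frac{2}{3}.
Matching constants: q = 5p - 5q - 6 ⇒ q = - \frac{4}{9}.
General: f(n) = A·(-5)^n + \frac{2 n}{3} - \frac{4}{9}.
Apply f(0) = 1: A - \frac{4}{9} = 1 ⇒ A = \frac{13}{9}.
So f(n) = \frac{13 \left(-5\right)^{n}}{9} + \frac{2 n}{3} - \frac{4}{9}.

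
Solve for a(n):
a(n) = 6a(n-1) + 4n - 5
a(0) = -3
First-order linear with linear forcing.
Homogeneous solution: a_h(n) = A·(6)^n.
Try particular a_p(n) = pn + q. Substituting:
  pn + q = 6(p(n-1) + q) + 4n - 5.
Matching the n-coefficient: p = 6p + 4 ⇒ p = - \frac{4}{5}.
Matching constants: q = -6p + 6q - 5 ⇒ q = \frac{1}{25}.
General: a(n) = A·(6)^n - \frac{4 n}{5} + \frac{1}{25}.
Apply a(0) = -3: A + \frac{1}{25} = -3 ⇒ A = - \frac{76}{25}.
So a(n) = - \frac{76 \cdot 6^{n}}{25} - \frac{4 n}{5} + \frac{1}{25}.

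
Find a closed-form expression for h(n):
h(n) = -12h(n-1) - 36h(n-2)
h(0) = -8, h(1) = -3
Characteristic equation: x² + 12x + 36 = 0, which is (x - (-6))².
Repeated root r = -6.
General solution: h(n) = (A + Bn)·(-6)^n.
From h(0) = -8: A = -8.
From h(1) = -3: (A + B)·(-6) = -3 ⇒ B = \frac{17}{2}.
So h(n) = \left(\frac{17 n}{2} - 8\right) \cdot (-6)^n.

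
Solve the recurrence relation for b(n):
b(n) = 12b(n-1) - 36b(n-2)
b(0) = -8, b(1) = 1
Characteristic equation: x² - 12x + 36 = 0, which is (x - (6))².
Repeated root r = 6.
General solution: b(n) = (A + Bn)·(6)^n.
From b(0) = -8: A = -8.
From b(1) = 1: (A + B)·(6) = 1 ⇒ B = \frac{49}{6}.
So b(n) = \left(\frac{49 n}{6} - 8\right) \cdot (6)^n.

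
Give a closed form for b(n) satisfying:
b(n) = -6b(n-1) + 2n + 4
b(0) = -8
First-order linear with linear forcing.
Homogeneous solution: b_h(n) = A·(-6)^n.
Try particular b_p(n) = pn + q. Substituting:
  pn + q = -6(p(n-1) + q) + 2n + 4.
Matching the n-coefficient: p = -6p + 2 ⇒ p = \frac{2}{7}.
Matching constants: q = 6p - 6q + 4 ⇒ q = \frac{40}{49}.
General: b(n) = A·(-6)^n + \frac{2 n}{7} + \frac{40}{49}.
Apply b(0) = -8: A + \frac{40}{49} = -8 ⇒ A = - \frac{432}{49}.
So b(n) = - \frac{432 \left(-6\right)^{n}}{49} + \frac{2 n}{7} + \frac{40}{49}.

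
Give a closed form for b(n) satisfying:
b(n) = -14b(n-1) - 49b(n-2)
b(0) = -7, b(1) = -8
Characteristic equation: x² + 14x + 49 = 0, which is (x - (-7))².
Repeated root r = -7.
General solution: b(n) = (A + Bn)·(-7)^n.
From b(0) = -7: A = -7.
From b(1) = -8: (A + B)·(-7) = -8 ⇒ B = \frac{57}{7}.
So b(n) = \left(\frac{57 n}{7} - 7\right) \cdot (-7)^n.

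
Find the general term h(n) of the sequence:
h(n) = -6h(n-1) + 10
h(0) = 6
First-order linear non-homogeneous.
Homogeneous solution: h_h(n) = A·(-6)^n.
Try constant particular solution h_p = K: K = -6K + 10 ⇒ K = \frac{10}{7}.
General: h(n) = A·(-6)^n + \frac{10}{7}.
Apply h(0) = 6: A + \frac{10}{7} = 6 ⇒ A = \frac{32}{7}.
So h(n) = \frac{32 \left(-6\right)^{n}}{7} + \frac{10}{7}.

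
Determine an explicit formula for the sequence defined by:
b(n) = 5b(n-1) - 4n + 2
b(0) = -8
First-order linear with linear forcing.
Homogeneous solution: b_h(n) = A·(5)^n.
Try particular b_p(n) = pn + q. Substituting:
  pn + q = 5(p(n-1) + q) - 4n + 2.
Matching the n-coefficient: p = 5p - 4 ⇒ p = 1.
Matching constants: q = -5p + 5q + 2 ⇒ q = \frac{3}{4}.
General: b(n) = A·(5)^n + n + \frac{3}{4}.
Apply b(0) = -8: A + \frac{3}{4} = -8 ⇒ A = - \frac{35}{4}.
So b(n) = - \frac{35 \cdot 5^{n}}{4} + n + \frac{3}{4}.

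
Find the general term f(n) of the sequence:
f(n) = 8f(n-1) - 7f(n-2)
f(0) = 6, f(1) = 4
Characteristic equation: x² - 8x + 7 = 0, which factors as (x - (7))(x - (1)) = 0.
Roots r₁ = 7, r₂ = 1 (distinct).
General solution: f(n) = A·(7)^n + B·(1)^n.
From f(0) = 6: A + B = 6.
From f(1) = 4: 7A + B = 4.
Solving: A = - \frac{1}{3}, B = \frac{19}{3}.
So f(n) = \frac{19}{3} - \frac{7^{n}}{3}.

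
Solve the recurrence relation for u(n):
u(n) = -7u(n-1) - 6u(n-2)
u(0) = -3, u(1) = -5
Characteristic equation: x² + 7x + 6 = 0, which factors as (x - (-6))(x - (-1)) = 0.
Roots r₁ = -6, r₂ = -1 (distinct).
General solution: u(n) = A·(-6)^n + B·(-1)^n.
From u(0) = -3: A + B = -3.
From u(1) = -5: -6A - B = -5.
Solving: A = \frac{8}{5}, B = - \frac{23}{5}.
So u(n) = - \frac{23 \left(-1\right)^{n}}{5} + \frac{8 \left(-6\right)^{n}}{5}.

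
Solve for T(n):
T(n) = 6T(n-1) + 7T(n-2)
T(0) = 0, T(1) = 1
Characteristic equation: x² - 6x - 7 = 0, which factors as (x - (-1))(x - (7)) = 0.
Roots r₁ = -1, r₂ = 7 (distinct).
General solution: T(n) = A·(-1)^n + B·(7)^n.
From T(0) = 0: A + B = 0.
From T(1) = 1: -A + 7B = 1.
Solving: A = - \frac{1}{8}, B = \frac{1}{8}.
So T(n) = - \frac{\left(-1\right)^{n}}{8} + \frac{7^{n}}{8}.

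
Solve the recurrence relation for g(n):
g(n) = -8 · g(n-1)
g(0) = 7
Pure geometric recurrence with ratio -8.
By induction g(n) = g(0) · (-8)^n = 7 \left(-8\right)^{n}.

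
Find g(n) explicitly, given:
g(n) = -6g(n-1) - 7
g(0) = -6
First-order linear non-homogeneous.
Homogeneous solution: g_h(n) = A·(-6)^n.
Try constant particular solution g_p = K: K = -6K - 7 ⇒ K = -1.
General: g(n) = A·(-6)^n - 1.
Apply g(0) = -6: A - 1 = -6 ⇒ A = -5.
So g(n) = - 5 \left(-6\right)^{n} - 1.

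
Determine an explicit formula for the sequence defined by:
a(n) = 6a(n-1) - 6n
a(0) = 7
First-order linear with linear forcing.
Homogeneous solution: a_h(n) = A·(6)^n.
Try particular a_p(n) = pn + q. Substituting:
  pn + q = 6(p(n-1) + q) - 6n.
Matching the n-coefficient: p = 6p - 6 ⇒ p = \frac{6}{5}.
Matching constants: q = -6p + 6q ⇒ q = \frac{36}{25}.
General: a(n) = A·(6)^n + \frac{6 n}{5} + \frac{36}{25}.
Apply a(0) = 7: A + \frac{36}{25} = 7 ⇒ A = \frac{139}{25}.
So a(n) = \frac{139 \cdot 6^{n}}{25} + \frac{6 n}{5} + \frac{36}{25}.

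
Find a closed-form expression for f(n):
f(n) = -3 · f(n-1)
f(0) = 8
Pure geometric recurrence with ratio -3.
By induction f(n) = f(0) · (-3)^n = 8 \left(-3\right)^{n}.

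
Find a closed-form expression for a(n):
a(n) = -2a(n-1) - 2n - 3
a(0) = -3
First-order linear with linear forcing.
Homogeneous solution: a_h(n) = A·(-2)^n.
Try particular a_p(n) = pn + q. Substituting:
  pn + q = -2(p(n-1) + q) - 2n - 3.
Matching the n-coefficient: p = -2p - 2 ⇒ p = - \frac{2}{3}.
Matching constants: q = 2p - 2q - 3 ⇒ q = - \frac{13}{9}.
General: a(n) = A·(-2)^n - \frac{2 n}{3} - \frac{13}{9}.
Apply a(0) = -3: A - \frac{13}{9} = -3 ⇒ A = - \frac{14}{9}.
So a(n) = - \frac{14 \left(-2\right)^{n}}{9} - \frac{2 n}{3} - \frac{13}{9}.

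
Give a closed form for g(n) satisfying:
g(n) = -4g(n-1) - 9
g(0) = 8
First-order linear non-homogeneous.
Homogeneous solution: g_h(n) = A·(-4)^n.
Try constant particular solution g_p = K: K = -4K - 9 ⇒ K = - \frac{9}{5}.
General: g(n) = A·(-4)^n - \frac{9}{5}.
Apply g(0) = 8: A - \frac{9}{5} = 8 ⇒ A = \frac{49}{5}.
So g(n) = \frac{49 \left(-4\right)^{n}}{5} - \frac{9}{5}.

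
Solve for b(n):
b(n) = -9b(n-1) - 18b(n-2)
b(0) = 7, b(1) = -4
Characteristic equation: x² + 9x + 18 = 0, which factors as (x - (-3))(x - (-6)) = 0.
Roots r₁ = -3, r₂ = -6 (distinct).
General solution: b(n) = A·(-3)^n + B·(-6)^n.
From b(0) = 7: A + B = 7.
From b(1) = -4: -3A - 6B = -4.
Solving: A = \frac{38}{3}, B = - \frac{17}{3}.
So b(n) = \frac{38 \left(-3\right)^{n}}{3} - \frac{17 \left(-6\right)^{n}}{3}.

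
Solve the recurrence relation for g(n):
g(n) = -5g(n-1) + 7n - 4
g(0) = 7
First-order linear with linear forcing.
Homogeneous solution: g_h(n) = A·(-5)^n.
Try particular g_p(n) = pn + q. Substituting:
  pn + q = -5(p(n-1) + q) + 7n - 4.
Matching the n-coefficient: p = -5p + 7 ⇒ p = \frac{7}{6}.
Matching constants: q = 5p - 5q - 4 ⇒ q = \frac{11}{36}.
General: g(n) = A·(-5)^n + \frac{7 n}{6} + \frac{11}{36}.
Apply g(0) = 7: A + \frac{11}{36} = 7 ⇒ A = \frac{241}{36}.
So g(n) = \frac{241 \left(-5\right)^{n}}{36} + \frac{7 n}{6} + \frac{11}{36}.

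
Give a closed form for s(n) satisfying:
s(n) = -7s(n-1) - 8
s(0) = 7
First-order linear non-homogeneous.
Homogeneous solution: s_h(n) = A·(-7)^n.
Try constant particular solution s_p = K: K = -7K - 8 ⇒ K = -1.
General: s(n) = A·(-7)^n - 1.
Apply s(0) = 7: A - 1 = 7 ⇒ A = 8.
So s(n) = 8 \left(-7\right)^{n} - 1.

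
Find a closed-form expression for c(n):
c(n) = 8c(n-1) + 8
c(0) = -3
First-order linear non-homogeneous.
Homogeneous solution: c_h(n) = A·(8)^n.
Try constant particular solution c_p = K: K = 8K + 8 ⇒ K = - \frac{8}{7}.
General: c(n) = A·(8)^n - \frac{8}{7}.
Apply c(0) = -3: A - \frac{8}{7} = -3 ⇒ A = - \frac{13}{7}.
So c(n) = - \frac{13 \cdot 8^{n}}{7} - \frac{8}{7}.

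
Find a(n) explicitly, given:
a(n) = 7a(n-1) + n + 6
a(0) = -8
First-order linear with linear forcing.
Homogeneous solution: a_h(n) = A·(7)^n.
Try particular a_p(n) = pn + q. Substituting:
  pn + q = 7(p(n-1) + q) + n + 6.
Matching the n-coefficient: p = 7p + 1 ⇒ p = - \frac{1}{6}.
Matching constants: q = -7p + 7q + 6 ⇒ q = - \frac{43}{36}.
General: a(n) = A·(7)^n - \frac{n}{6} - \frac{43}{36}.
Apply a(0) = -8: A - \frac{43}{36} = -8 ⇒ A = - \frac{245}{36}.
So a(n) = - \frac{245 \cdot 7^{n}}{36} - \frac{n}{6} - \frac{43}{36}.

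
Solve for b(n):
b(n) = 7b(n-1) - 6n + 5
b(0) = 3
First-order linear with linear forcing.
Homogeneous solution: b_h(n) = A·(7)^n.
Try particular b_p(n) = pn + q. Substituting:
  pn + q = 7(p(n-1) + q) - 6n + 5.
Matching the n-coefficient: p = 7p - 6 ⇒ p = 1.
Matching constants: q = -7p + 7q + 5 ⇒ q = \frac{1}{3}.
General: b(n) = A·(7)^n + n + \frac{1}{3}.
Apply b(0) = 3: A + \frac{1}{3} = 3 ⇒ A = \frac{8}{3}.
So b(n) = \frac{8 \cdot 7^{n}}{3} + n + \frac{1}{3}.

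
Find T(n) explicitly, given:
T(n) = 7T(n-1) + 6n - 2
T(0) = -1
First-order linear with linear forcing.
Homogeneous solution: T_h(n) = A·(7)^n.
Try particular T_p(n) = pn + q. Substituting:
  pn + q = 7(p(n-1) + q) + 6n - 2.
Matching the n-coefficient: p = 7p + 6 ⇒ p = -1.
Matching constants: q = -7p + 7q - 2 ⇒ q = - \frac{5}{6}.
General: T(n) = A·(7)^n - n - \frac{5}{6}.
Apply T(0) = -1: A - \frac{5}{6} = -1 ⇒ A = - \frac{1}{6}.
So T(n) = - \frac{7^{n}}{6} - n - \frac{5}{6}.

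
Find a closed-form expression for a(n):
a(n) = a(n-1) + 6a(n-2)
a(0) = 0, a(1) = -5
Characteristic equation: x² - x - 6 = 0, which factors as (x - (3))(x - (-2)) = 0.
Roots r₁ = 3, r₂ = -2 (distinct).
General solution: a(n) = A·(3)^n + B·(-2)^n.
From a(0) = 0: A + B = 0.
From a(1) = -5: 3A - 2B = -5.
Solving: A = -1, B = 1.
So a(n) = \left(-2\right)^{n} - 3^{n}.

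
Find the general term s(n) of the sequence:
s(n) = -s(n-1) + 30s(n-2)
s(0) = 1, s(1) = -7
Characteristic equation: x² + x - 30 = 0, which factors as (x - (5))(x - (-6)) = 0.
Roots r₁ = 5, r₂ = -6 (distinct).
General solution: s(n) = A·(5)^n + B·(-6)^n.
From s(0) = 1: A + B = 1.
From s(1) = -7: 5A - 6B = -7.
Solving: A = - \frac{1}{11}, B = \frac{12}{11}.
So s(n) = \frac{12 \left(-6\right)^{n}}{11} - \frac{5^{n}}{11}.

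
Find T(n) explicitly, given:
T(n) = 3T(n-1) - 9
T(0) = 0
First-order linear non-homogeneous.
Homogeneous solution: T_h(n) = A·(3)^n.
Try constant particular solution T_p = K: K = 3K - 9 ⇒ K = \frac{9}{2}.
General: T(n) = A·(3)^n + \frac{9}{2}.
Apply T(0) = 0: A + \frac{9}{2} = 0 ⇒ A = - \frac{9}{2}.
So T(n) = \frac{9}{2} - \frac{9 \cdot 3^{n}}{2}.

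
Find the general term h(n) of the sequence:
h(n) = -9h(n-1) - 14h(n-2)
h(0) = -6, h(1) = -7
Characteristic equation: x² + 9x + 14 = 0, which factors as (x - (-7))(x - (-2)) = 0.
Roots r₁ = -7, r₂ = -2 (distinct).
General solution: h(n) = A·(-7)^n + B·(-2)^n.
From h(0) = -6: A + B = -6.
From h(1) = -7: -7A - 2B = -7.
Solving: A = \frac{19}{5}, B = - \frac{49}{5}.
So h(n) = - \frac{49 \left(-2\right)^{n}}{5} + \frac{19 \left(-7\right)^{n}}{5}.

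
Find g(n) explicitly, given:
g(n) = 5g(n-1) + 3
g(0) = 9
First-order linear non-homogeneous.
Homogeneous solution: g_h(n) = A·(5)^n.
Try constant particular solution g_p = K: K = 5K + 3 ⇒ K = - \frac{3}{4}.
General: g(n) = A·(5)^n - \frac{3}{4}.
Apply g(0) = 9: A - \frac{3}{4} = 9 ⇒ A = \frac{39}{4}.
So g(n) = \frac{39 \cdot 5^{n}}{4} - \frac{3}{4}.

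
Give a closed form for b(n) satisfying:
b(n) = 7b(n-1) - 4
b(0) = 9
First-order linear non-homogeneous.
Homogeneous solution: b_h(n) = A·(7)^n.
Try constant particular solution b_p = K: K = 7K - 4 ⇒ K = \frac{2}{3}.
General: b(n) = A·(7)^n + \frac{2}{3}.
Apply b(0) = 9: A + \frac{2}{3} = 9 ⇒ A = \frac{25}{3}.
So b(n) = \frac{25 \cdot 7^{n}}{3} + \frac{2}{3}.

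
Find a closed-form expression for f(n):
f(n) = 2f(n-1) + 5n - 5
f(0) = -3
First-order linear with linear forcing.
Homogeneous solution: f_h(n) = A·(2)^n.
Try particular f_p(n) = pn + q. Substituting:
  pn + q = 2(p(n-1) + q) + 5n - 5.
Matching the n-coefficient: p = 2p + 5 ⇒ p = -5.
Matching constants: q = -2p + 2q - 5 ⇒ q = -5.
General: f(n) = A·(2)^n - 5 n - 5.
Apply f(0) = -3: A - 5 = -3 ⇒ A = 2.
So f(n) = 2 \cdot 2^{n} - 5 n - 5.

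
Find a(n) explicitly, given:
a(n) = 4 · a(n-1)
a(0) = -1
Pure geometric recurrence with ratio 4.
By induction a(n) = a(0) · (4)^n = - 4^{n}.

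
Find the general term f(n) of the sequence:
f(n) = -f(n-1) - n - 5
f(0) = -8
First-order linear with linear forcing.
Homogeneous solution: f_h(n) = A·(-1)^n.
Try particular f_p(n) = pn + q. Substituting:
  pn + q = -(p(n-1) + q) - n - 5.
Matching the n-coefficient: p = -p - 1 ⇒ p = - \frac{1}{2}.
Matching constants: q = p - q - 5 ⇒ q = - \frac{11}{4}.
General: f(n) = A·(-1)^n - \frac{n}{2} - \frac{11}{4}.
Apply f(0) = -8: A - \frac{11}{4} = -8 ⇒ A = - \frac{21}{4}.
So f(n) = - \frac{21 \left(-1\right)^{n}}{4} - \frac{n}{2} - \frac{11}{4}.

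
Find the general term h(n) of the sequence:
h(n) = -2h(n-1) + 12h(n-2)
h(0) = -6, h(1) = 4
Characteristic equation: x² + 2x - 12 = 0.
Discriminant Δ = (-2)² + 4·(12) = 52.
Roots r₁,₂ = (-2 ± √52)/2, so r₁ = -1 + \sqrt{13}, r₂ = - \sqrt{13} - 1.
General solution: h(n) = A·r₁^n + B·r₂^n.
From the initial conditions, A + B = -6 and r₁A + r₂B = 4.
Since r₁ - r₂ = √52: A = (4 - (-6)r₂)/√52 = -3 - \frac{\sqrt{13}}{13}, and B = -6 - A = -3 + \frac{\sqrt{13}}{13}.
So h(n) = \left(-3 - \frac{\sqrt{13}}{13}\right)\left(-1 + \sqrt{13}\right)^n + \left(-3 + \frac{\sqrt{13}}{13}\right)\left(- \sqrt{13} - 1\right)^n.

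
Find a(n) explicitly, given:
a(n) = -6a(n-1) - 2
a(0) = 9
First-order linear non-homogeneous.
Homogeneous solution: a_h(n) = A·(-6)^n.
Try constant particular solution a_p = K: K = -6K - 2 ⇒ K = - \frac{2}{7}.
General: a(n) = A·(-6)^n - \frac{2}{7}.
Apply a(0) = 9: A - \frac{2}{7} = 9 ⇒ A = \frac{65}{7}.
So a(n) = \frac{65 \left(-6\right)^{n}}{7} - \frac{2}{7}.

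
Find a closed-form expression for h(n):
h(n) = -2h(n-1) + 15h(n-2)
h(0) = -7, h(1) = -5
Characteristic equation: x² + 2x - 15 = 0, which factors as (x - (3))(x - (-5)) = 0.
Roots r₁ = 3, r₂ = -5 (distinct).
General solution: h(n) = A·(3)^n + B·(-5)^n.
From h(0) = -7: A + B = -7.
From h(1) = -5: 3A - 5B = -5.
Solving: A = -5, B = -2.
So h(n) = - 2 \left(-5\right)^{n} - 5 \cdot 3^{n}.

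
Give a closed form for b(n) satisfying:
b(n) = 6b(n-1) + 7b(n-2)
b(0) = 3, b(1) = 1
Characteristic equation: x² - 6x - 7 = 0, which factors as (x - (-1))(x - (7)) = 0.
Roots r₁ = -1, r₂ = 7 (distinct).
General solution: b(n) = A·(-1)^n + B·(7)^n.
From b(0) = 3: A + B = 3.
From b(1) = 1: -A + 7B = 1.
Solving: A = \frac{5}{2}, B = \frac{1}{2}.
So b(n) = \frac{5 \left(-1\right)^{n}}{2} + \frac{7^{n}}{2}.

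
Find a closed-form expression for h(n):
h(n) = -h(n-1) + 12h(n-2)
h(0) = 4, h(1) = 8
Characteristic equation: x² + x - 12 = 0, which factors as (x - (-4))(x - (3)) = 0.
Roots r₁ = -4, r₂ = 3 (distinct).
General solution: h(n) = A·(-4)^n + B·(3)^n.
From h(0) = 4: A + B = 4.
From h(1) = 8: -4A + 3B = 8.
Solving: A = \frac{4}{7}, B = \frac{24}{7}.
So h(n) = \frac{4 \left(-4\right)^{n}}{7} + \frac{24 \cdot 3^{n}}{7}.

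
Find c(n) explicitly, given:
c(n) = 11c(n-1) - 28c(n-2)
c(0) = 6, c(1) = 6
Characteristic equation: x² - 11x + 28 = 0, which factors as (x - (4))(x - (7)) = 0.
Roots r₁ = 4, r₂ = 7 (distinct).
General solution: c(n) = A·(4)^n + B·(7)^n.
From c(0) = 6: A + B = 6.
From c(1) = 6: 4A + 7B = 6.
Solving: A = 12, B = -6.
So c(n) = 12 \cdot 4^{n} - 6 \cdot 7^{n}.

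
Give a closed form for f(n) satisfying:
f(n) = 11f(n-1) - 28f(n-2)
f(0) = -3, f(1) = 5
Characteristic equation: x² - 11x + 28 = 0, which factors as (x - (4))(x - (7)) = 0.
Roots r₁ = 4, r₂ = 7 (distinct).
General solution: f(n) = A·(4)^n + B·(7)^n.
From f(0) = -3: A + B = -3.
From f(1) = 5: 4A + 7B = 5.
Solving: A = - \frac{26}{3}, B = \frac{17}{3}.
So f(n) = - \frac{26 \cdot 4^{n}}{3} + \frac{17 \cdot 7^{n}}{3}.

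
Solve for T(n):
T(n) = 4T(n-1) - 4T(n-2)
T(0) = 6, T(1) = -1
Characteristic equation: x² - 4x + 4 = 0, which is (x - (2))².
Repeated root r = 2.
General solution: T(n) = (A + Bn)·(2)^n.
From T(0) = 6: A = 6.
From T(1) = -1: (A + B)·(2) = -1 ⇒ B = - \frac{13}{2}.
So T(n) = \left(6 - \frac{13 n}{2}\right) \cdot (2)^n.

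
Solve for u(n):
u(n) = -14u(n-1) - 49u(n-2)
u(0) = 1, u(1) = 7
Characteristic equation: x² + 14x + 49 = 0, which is (x - (-7))².
Repeated root r = -7.
General solution: u(n) = (A + Bn)·(-7)^n.
From u(0) = 1: A = 1.
From u(1) = 7: (A + B)·(-7) = 7 ⇒ B = -2.
So u(n) = \left(1 - 2 n\right) \cdot (-7)^n.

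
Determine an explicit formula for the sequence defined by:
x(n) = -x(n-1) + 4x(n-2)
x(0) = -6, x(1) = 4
Characteristic equation: x² + x - 4 = 0.
Discriminant Δ = (-1)² + 4·(4) = 17.
Roots r₁,₂ = (-1 ± √17)/2, so r₁ = - \frac{1}{2} + \frac{\sqrt{17}}{2}, r₂ = - \frac{\sqrt{17}}{2} - \frac{1}{2}.
General solution: x(n) = A·r₁^n + B·r₂^n.
From the initial conditions, A + B = -6 and r₁A + r₂B = 4.
Since r₁ - r₂ = √17: A = (4 - (-6)r₂)/√17 = -3 + \frac{\sqrt{17}}{17}, and B = -6 - A = -3 - \frac{\sqrt{17}}{17}.
So x(n) = \left(-3 + \frac{\sqrt{17}}{17}\right)\left(- \frac{1}{2} + \frac{\sqrt{17}}{2}\right)^n + \left(-3 - \frac{\sqrt{17}}{17}\right)\left(- \frac{\sqrt{17}}{2} - \frac{1}{2}\right)^n.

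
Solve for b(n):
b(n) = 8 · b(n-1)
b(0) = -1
Pure geometric recurrence with ratio 8.
By induction b(n) = b(0) · (8)^n = - 8^{n}.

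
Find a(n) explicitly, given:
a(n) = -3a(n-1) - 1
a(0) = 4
First-order linear non-homogeneous.
Homogeneous solution: a_h(n) = A·(-3)^n.
Try constant particular solution a_p = K: K = -3K - 1 ⇒ K = - \frac{1}{4}.
General: a(n) = A·(-3)^n - \frac{1}{4}.
Apply a(0) = 4: A - \frac{1}{4} = 4 ⇒ A = \frac{17}{4}.
So a(n) = \frac{17 \left(-3\right)^{n}}{4} - \frac{1}{4}.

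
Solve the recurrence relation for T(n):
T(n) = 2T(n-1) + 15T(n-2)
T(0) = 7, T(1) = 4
Characteristic equation: x² - 2x - 15 = 0, which factors as (x - (-3))(x - (5)) = 0.
Roots r₁ = -3, r₂ = 5 (distinct).
General solution: T(n) = A·(-3)^n + B·(5)^n.
From T(0) = 7: A + B = 7.
From T(1) = 4: -3A + 5B = 4.
Solving: A = \frac{31}{8}, B = \frac{25}{8}.
So T(n) = \frac{31 \left(-3\right)^{n}}{8} + \frac{25 \cdot 5^{n}}{8}.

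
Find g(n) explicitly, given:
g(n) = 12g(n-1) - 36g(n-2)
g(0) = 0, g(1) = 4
Characteristic equation: x² - 12x + 36 = 0, which is (x - (6))².
Repeated root r = 6.
General solution: g(n) = (A + Bn)·(6)^n.
From g(0) = 0: A = 0.
From g(1) = 4: (A + B)·(6) = 4 ⇒ B = \frac{2}{3}.
So g(n) = \left(\frac{2 n}{3}\right) \cdot (6)^n.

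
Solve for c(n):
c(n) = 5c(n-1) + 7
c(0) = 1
First-order linear non-homogeneous.
Homogeneous solution: c_h(n) = A·(5)^n.
Try constant particular solution c_p = K: K = 5K + 7 ⇒ K = - \frac{7}{4}.
General: c(n) = A·(5)^n - \frac{7}{4}.
Apply c(0) = 1: A - \frac{7}{4} = 1 ⇒ A = \frac{11}{4}.
So c(n) = \frac{11 \cdot 5^{n}}{4} - \frac{7}{4}.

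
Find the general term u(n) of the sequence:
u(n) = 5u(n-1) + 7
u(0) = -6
First-order linear non-homogeneous.
Homogeneous solution: u_h(n) = A·(5)^n.
Try constant particular solution u_p = K: K = 5K + 7 ⇒ K = - \frac{7}{4}.
General: u(n) = A·(5)^n - \frac{7}{4}.
Apply u(0) = -6: A - \frac{7}{4} = -6 ⇒ A = - \frac{17}{4}.
So u(n) = - \frac{17 \cdot 5^{n}}{4} - \frac{7}{4}.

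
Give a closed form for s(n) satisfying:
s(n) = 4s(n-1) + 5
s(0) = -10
First-order linear non-homogeneous.
Homogeneous solution: s_h(n) = A·(4)^n.
Try constant particular solution s_p = K: K = 4K + 5 ⇒ K = - \frac{5}{3}.
General: s(n) = A·(4)^n - \frac{5}{3}.
Apply s(0) = -10: A - \frac{5}{3} = -10 ⇒ A = - \frac{25}{3}.
So s(n) = - \frac{25 \cdot 4^{n}}{3} - \frac{5}{3}.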